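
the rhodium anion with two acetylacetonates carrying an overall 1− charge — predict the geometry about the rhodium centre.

Summing ligand charges against the −1 overall charge gives an oxidation state of +1 for rhodium.
Group 9 minus oxidation state 1 gives a d⁸ configuration.
Counting donor atoms: 2×acetylacetonate (bidentate) → 4 donors. Coordination number = 4.
A 4d d⁸ ion has a large crystal-field splitting; square planar leaves the high-energy d_{x²−y²} orbital empty and maximises CFSE.

square planar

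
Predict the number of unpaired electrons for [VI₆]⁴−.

Summing ligand charges against the −4 overall charge gives an oxidation state of +2 for vanadium.
V sits in group 5, so the d-electron count is 5 − 2 = 3.
In an octahedral field the d³ configuration is t₂g³e_g⁰ (only one arrangement possible), giving 3 unpaired electrons.

3 unpaired electrons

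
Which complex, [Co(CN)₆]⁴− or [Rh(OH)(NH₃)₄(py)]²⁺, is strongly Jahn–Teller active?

[Co(CN)₆]⁴−: Ligand charges: each cyanide is −1. With an overall charge of −4 the cobalt centre must be in the +2 oxidation state. Group 9 minus oxidation state 2 gives a d⁷ configuration. Cyanide is a strong-field ligand (high in the spectrochemical series) for a first-row metal, so the complex is low-spin. The t₂g⁶e_g¹ (low-spin) configuration has an unevenly filled e_g set; the Jahn–Teller theorem predicts a tetragonal distortion (typically axial elongation) to lift the degeneracy.
[Rh(OH)(NH₃)₄(py)]²⁺: Summing ligand charges against the +2 overall charge gives an oxidation state of +3 for rhodium. Group 9 minus oxidation state 3 gives a d⁶ configuration. A 4d ion has a large Δₒ and is invariably low-spin. The d⁶ configuration leaves the e_g set evenly filled (or empty) — no strong Jahn–Teller driving force.

[Co(CN)₆]⁴−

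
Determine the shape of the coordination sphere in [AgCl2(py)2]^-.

tetrahedral

Ligand charges: each chloride is −1; pyridine is neutral. With an overall charge of −1 the silver centre must be in the +1 oxidation state.
Ag sits in group 11, so the d-electron count is 11 − 1 = 10.
With 4 monodentate ligands the coordination number is 4.
A d¹⁰ ion has no crystal-field stabilisation preference between square planar and tetrahedral, so four ligands adopt the sterically favoured tetrahedral geometry.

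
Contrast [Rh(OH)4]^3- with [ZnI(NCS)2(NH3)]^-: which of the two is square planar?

[Rh(OH)4]^3-

For [Rh(OH)4]^3-: Ligand charges: each hydroxide is −1. With an overall charge of −3 the rhodium centre must be in the +1 oxidation state. Rh sits in group 9, so the d-electron count is 9 − 1 = 8. A 4d d⁸ ion has a large crystal-field splitting; square planar leaves the high-energy d_{x²−y²} orbital empty and maximises CFSE. → square planar.
For [ZnI(NCS)2(NH3)]^-: Summing ligand charges against the −1 overall charge gives an oxidation state of +2 for zinc. Group 12 minus oxidation state 2 gives a d¹⁰ configuration. A d¹⁰ ion has no crystal-field stabilisation preference between square planar and tetrahedral, so four ligands adopt the sterically favoured tetrahedral geometry. → tetrahedral.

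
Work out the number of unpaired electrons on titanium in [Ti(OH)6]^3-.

1 unpaired electron

Summing ligand charges against the −3 overall charge gives an oxidation state of +3 for titanium.
Group 4 minus oxidation state 3 gives a d¹ configuration.
In an octahedral field the d¹ configuration is t₂g¹e_g⁰ (only one arrangement possible), giving 1 unpaired electron.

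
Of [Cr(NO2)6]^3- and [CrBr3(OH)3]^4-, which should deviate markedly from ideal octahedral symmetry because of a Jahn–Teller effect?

[CrBr3(OH)3]^4-

[Cr(NO2)6]^3-: Ligand charges: each nitro (N-bound nitrite) is −1. With an overall charge of −3 the chromium centre must be in the +3 oxidation state. Group 6 minus oxidation state 3 gives a d³ configuration. The d³ configuration leaves the e_g set evenly filled (or empty) — no strong Jahn–Teller driving force.
[CrBr3(OH)3]^4-: Each bromide is −1; each hydroxide is −1; balancing the −4 overall charge requires Cr(II). Group 6 minus oxidation state 2 gives a d⁴ configuration. Bromide and hydroxide are weak-field ligands for a first-row metal, so the complex is high-spin. The t₂g³e_g¹ (high-spin) configuration has an unevenly filled e_g set; the Jahn–Teller theorem predicts a tetragonal distortion (typically axial elongation) to lift the degeneracy.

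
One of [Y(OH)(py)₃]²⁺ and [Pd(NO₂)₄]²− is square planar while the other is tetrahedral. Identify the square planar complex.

[Pd(NO₂)₄]²−

For [Y(OH)(py)₃]²⁺: Summing ligand charges against the +2 overall charge gives an oxidation state of +3 for yttrium. Group 3 minus oxidation state 3 gives a d⁰ configuration. A d⁰ ion has no crystal-field stabilisation preference between square planar and tetrahedral, so four ligands adopt the sterically favoured tetrahedral geometry. → tetrahedral.
For [Pd(NO₂)₄]²−: Each nitro (N-bound nitrite) is −1; balancing the −2 overall charge requires Pd(II). Palladium is a group-10 element; Pd(II) is therefore d⁸. A 4d d⁸ ion has a large crystal-field splitting; square planar leaves the high-energy d_{x²−y²} orbital empty and maximises CFSE. → square planar.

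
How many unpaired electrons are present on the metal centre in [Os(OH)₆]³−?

Ligand charges: each hydroxide is −1. With an overall charge of −3 the osmium centre must be in the +3 oxidation state.
Group 8 minus oxidation state 3 gives a d⁵ configuration.
The spin state decides the count: a 5d ion has a large Δₒ and is invariably low-spin.
An octahedral low-spin d⁵ ion is t₂g⁵e_g⁰, giving 1 unpaired electron.

1 unpaired electron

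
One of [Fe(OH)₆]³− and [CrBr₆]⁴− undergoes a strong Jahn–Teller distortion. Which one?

[Fe(OH)₆]³−: Ligand charges: each hydroxide is −1. With an overall charge of −3 the iron centre must be in the +3 oxidation state. Iron is a group-8 element; Fe(III) is therefore d⁵. Hydroxide is a weak-field ligand for a first-row metal, so the complex is high-spin. The d⁵ configuration leaves the e_g set evenly filled (or empty) — no strong Jahn–Teller driving force.
[CrBr₆]⁴−: Each bromide is −1; balancing the −4 overall charge requires Cr(II). Group 6 minus oxidation state 2 gives a d⁴ configuration. Bromide is a weak-field ligand for a first-row metal, so the complex is high-spin. The t₂g³e_g¹ (high-spin) configuration has an unevenly filled e_g set; the Jahn–Teller theorem predicts a tetragonal distortion (typically axial elongation) to lift the degeneracy.

[CrBr₆]⁴−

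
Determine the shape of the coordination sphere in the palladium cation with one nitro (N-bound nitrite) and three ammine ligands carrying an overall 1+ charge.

Ligand charges: each nitro (N-bound nitrite) is −1; ammonia is neutral. With an overall charge of +1 the palladium centre must be in the +2 oxidation state.
Group 10 minus oxidation state 2 gives a d⁸ configuration.
With 4 monodentate ligands the coordination number is 4.
A 4d d⁸ ion has a large crystal-field splitting; square planar leaves the high-energy d_{x²−y²} orbital empty and maximises CFSE.

square planar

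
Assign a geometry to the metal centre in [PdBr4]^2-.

Each bromide is −1; balancing the −2 overall charge requires Pd(II).
Group 10 minus oxidation state 2 gives a d⁸ configuration.
Coordination number: 4.
A 4d d⁸ ion has a large crystal-field splitting; square planar leaves the high-energy d_{x²−y²} orbital empty and maximises CFSE.

square planar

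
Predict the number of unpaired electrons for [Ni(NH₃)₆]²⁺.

2

Ammonia is neutral; balancing the +2 overall charge requires Ni(II).
Nickel is a group-10 element; Ni(II) is therefore d⁸.
In an octahedral field the d⁸ configuration is t₂g⁶e_g² (only one arrangement possible), giving 2 unpaired electrons.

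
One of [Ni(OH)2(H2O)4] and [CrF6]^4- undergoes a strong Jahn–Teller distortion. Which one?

[CrF6]^4-

[Ni(OH)2(H2O)4]: Each hydroxide is −1; water is neutral; balancing the 0 overall charge requires Ni(II). Ni sits in group 10, so the d-electron count is 10 − 2 = 8. The d⁸ configuration leaves the e_g set evenly filled (or empty) — no strong Jahn–Teller driving force.
[CrF6]^4-: Summing ligand charges against the −4 overall charge gives an oxidation state of +2 for chromium. Cr sits in group 6, so the d-electron count is 6 − 2 = 4. Fluoride is a weak-field ligand for a first-row metal, so the complex is high-spin. The t₂g³e_g¹ (high-spin) configuration has an unevenly filled e_g set; the Jahn–Teller theorem predicts a tetragonal distortion (typically axial elongation) to lift the degeneracy.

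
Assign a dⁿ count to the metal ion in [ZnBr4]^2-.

d10

Each bromide is −1; balancing the −2 overall charge requires Zn(II).
Zinc is a group-12 element; Zn(II) is therefore d¹⁰.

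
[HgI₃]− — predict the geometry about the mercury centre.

Ligand charges: each iodide is −1. With an overall charge of −1 the mercury centre must be in the +2 oxidation state.
Mercury is a group-12 element; Hg(II) is therefore d¹⁰.
Coordination number: 3.
Three ligands around a d¹⁰ centre minimise repulsion in a trigonal-planar arrangement.

trigonal planar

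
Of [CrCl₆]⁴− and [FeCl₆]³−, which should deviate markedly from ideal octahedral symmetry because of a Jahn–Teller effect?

[CrCl₆]⁴−: Each chloride is −1; balancing the −4 overall charge requires Cr(II). Chromium is a group-6 element; Cr(II) is therefore d⁴. Chloride is a weak-field ligand for a first-row metal, so the complex is high-spin. The t₂g³e_g¹ (high-spin) configuration has an unevenly filled e_g set; the Jahn–Teller theorem predicts a tetragonal distortion (typically axial elongation) to lift the degeneracy.
[FeCl₆]³−: Summing ligand charges against the −3 overall charge gives an oxidation state of +3 for iron. Group 8 minus oxidation state 3 gives a d⁵ configuration. Chloride is a weak-field ligand for a first-row metal, so the complex is high-spin. The d⁵ configuration leaves the e_g set evenly filled (or empty) — no strong Jahn–Teller driving force.

[CrCl₆]⁴−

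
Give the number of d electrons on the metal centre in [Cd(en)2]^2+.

Summing ligand charges against the +2 overall charge gives an oxidation state of +2 for cadmium.
Group 12 minus oxidation state 2 gives a d¹⁰ configuration.

d¹⁰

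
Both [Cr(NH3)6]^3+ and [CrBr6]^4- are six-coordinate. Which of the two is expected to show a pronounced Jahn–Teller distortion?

[Cr(NH3)6]^3+: Ammonia is neutral; balancing the +3 overall charge requires Cr(III). Cr sits in group 6, so the d-electron count is 6 − 3 = 3. The d³ configuration leaves the e_g set evenly filled (or empty) — no strong Jahn–Teller driving force.
[CrBr6]^4-: Summing ligand charges against the −4 overall charge gives an oxidation state of +2 for chromium. Group 6 minus oxidation state 2 gives a d⁴ configuration. Bromide is a weak-field ligand for a first-row metal, so the complex is high-spin. The t₂g³e_g¹ (high-spin) configuration has an unevenly filled e_g set; the Jahn–Teller theorem predicts a tetragonal distortion (typically axial elongation) to lift the degeneracy.

[CrBr6]^4-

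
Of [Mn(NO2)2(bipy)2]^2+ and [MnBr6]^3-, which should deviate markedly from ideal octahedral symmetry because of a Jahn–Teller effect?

[Mn(NO2)2(bipy)2]^2+: Each nitro (N-bound nitrite) is −1; 2,2′-bipyridine is neutral; balancing the +2 overall charge requires Mn(IV). Manganese is a group-7 element; Mn(IV) is therefore d³. The d³ configuration leaves the e_g set evenly filled (or empty) — no strong Jahn–Teller driving force.
[MnBr6]^3-: Ligand charges: each bromide is −1. With an overall charge of −3 the manganese centre must be in the +3 oxidation state. Manganese is a group-7 element; Mn(III) is therefore d⁴. Bromide is a weak-field ligand for a first-row metal, so the complex is high-spin. The t₂g³e_g¹ (high-spin) configuration has an unevenly filled e_g set; the Jahn–Teller theorem predicts a tetragonal distortion (typically axial elongation) to lift the degeneracy.

[MnBr6]^3-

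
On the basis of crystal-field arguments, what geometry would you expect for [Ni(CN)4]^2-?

square planar

Summing ligand charges against the −2 overall charge gives an oxidation state of +2 for nickel.
Nickel is a group-10 element; Ni(II) is therefore d⁸.
With 4 monodentate ligands the coordination number is 4.
Cyanide is a strong-field ligand (high in the spectrochemical series).
A 3d d⁸ ion with strong-field ligands gains enough CFSE to favour square planar over tetrahedral.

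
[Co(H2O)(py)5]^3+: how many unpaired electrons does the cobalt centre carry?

Ligand charges: water is neutral; pyridine is neutral. With an overall charge of +3 the cobalt centre must be in the +3 oxidation state.
Group 9 minus oxidation state 3 gives a d⁶ configuration.
The spin state decides the count: Co(III) has an exceptionally large octahedral splitting and is low-spin with essentially every ligand except fluoride.
An octahedral low-spin d⁶ ion is t₂g⁶e_g⁰, giving 0 unpaired electrons.

0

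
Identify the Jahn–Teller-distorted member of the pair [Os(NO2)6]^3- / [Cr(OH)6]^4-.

[Cr(OH)6]^4-

[Os(NO2)6]^3-: Summing ligand charges against the −3 overall charge gives an oxidation state of +3 for osmium. Osmium is a group-8 element; Os(III) is therefore d⁵. A 5d ion has a large Δₒ and is invariably low-spin. The d⁵ configuration leaves the e_g set evenly filled (or empty) — no strong Jahn–Teller driving force.
[Cr(OH)6]^4-: Summing ligand charges against the −4 overall charge gives an oxidation state of +2 for chromium. Group 6 minus oxidation state 2 gives a d⁴ configuration. Hydroxide is a weak-field ligand for a first-row metal, so the complex is high-spin. The t₂g³e_g¹ (high-spin) configuration has an unevenly filled e_g set; the Jahn–Teller theorem predicts a tetragonal distortion (typically axial elongation) to lift the degeneracy.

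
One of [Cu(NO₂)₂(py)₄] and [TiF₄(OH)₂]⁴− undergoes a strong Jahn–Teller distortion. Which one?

[Cu(NO₂)₂(py)₄]: Summing ligand charges against the 0 overall charge gives an oxidation state of +2 for copper. Group 11 minus oxidation state 2 gives a d⁹ configuration. The t₂g⁶e_g³ configuration has an unevenly filled e_g set; the Jahn–Teller theorem predicts a tetragonal distortion (typically axial elongation) to lift the degeneracy.
[TiF₄(OH)₂]⁴−: Ligand charges: each fluoride is −1; each hydroxide is −1. With an overall charge of −4 the titanium centre must be in the +2 oxidation state. Group 4 minus oxidation state 2 gives a d² configuration. The d² configuration leaves the e_g set evenly filled (or empty) — no strong Jahn–Teller driving force.

[Cu(NO₂)₂(py)₄]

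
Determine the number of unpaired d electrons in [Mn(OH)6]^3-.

Ligand charges: each hydroxide is −1. With an overall charge of −3 the manganese centre must be in the +3 oxidation state.
Group 7 minus oxidation state 3 gives a d⁴ configuration.
The spin state decides the count: Hydroxide is a weak-field ligand for a first-row metal, so the complex is high-spin.
An octahedral high-spin d⁴ ion is t₂g³e_g¹, giving 4 unpaired electrons.

4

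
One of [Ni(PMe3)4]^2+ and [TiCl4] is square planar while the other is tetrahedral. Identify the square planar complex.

[Ni(PMe3)4]^2+

For [Ni(PMe3)4]^2+: Trimethylphosphine is neutral; balancing the +2 overall charge requires Ni(II). Group 10 minus oxidation state 2 gives a d⁸ configuration. Trimethylphosphine is a strong-field ligand (high in the spectrochemical series). A 3d d⁸ ion with strong-field ligands gains enough CFSE to favour square planar over tetrahedral. → square planar.
For [TiCl4]: Each chloride is −1; balancing the 0 overall charge requires Ti(IV). Ti sits in group 4, so the d-electron count is 4 − 4 = 0. A d⁰ ion has no crystal-field stabilisation preference between square planar and tetrahedral, so four ligands adopt the sterically favoured tetrahedral geometry. → tetrahedral.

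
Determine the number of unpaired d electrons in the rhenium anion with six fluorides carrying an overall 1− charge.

2 unpaired electrons

Ligand charges: each fluoride is −1. With an overall charge of −1 the rhenium centre must be in the +5 oxidation state.
Group 7 minus oxidation state 5 gives a d² configuration.
In an octahedral field the d² configuration is t₂g²e_g⁰ (only one arrangement possible), giving 2 unpaired electrons.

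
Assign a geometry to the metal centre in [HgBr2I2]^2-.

tetrahedral

Summing ligand charges against the −2 overall charge gives an oxidation state of +2 for mercury.
Mercury is a group-12 element; Hg(II) is therefore d¹⁰.
Coordination number: 4.
A d¹⁰ ion has no crystal-field stabilisation preference between square planar and tetrahedral, so four ligands adopt the sterically favoured tetrahedral geometry.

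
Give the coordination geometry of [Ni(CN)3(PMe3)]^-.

square planar

Each cyanide is −1; trimethylphosphine is neutral; balancing the −1 overall charge requires Ni(II).
Nickel is a group-10 element; Ni(II) is therefore d⁸.
Coordination number: 4.
Cyanide and trimethylphosphine are strong-field ligands (high in the spectrochemical series).
A 3d d⁸ ion with strong-field ligands gains enough CFSE to favour square planar over tetrahedral.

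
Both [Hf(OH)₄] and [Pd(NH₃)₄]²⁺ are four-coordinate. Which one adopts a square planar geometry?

[Pd(NH₃)₄]²⁺

For [Hf(OH)₄]: Each hydroxide is −1; balancing the 0 overall charge requires Hf(IV). Hf sits in group 4, so the d-electron count is 4 − 4 = 0. A d⁰ ion has no crystal-field stabilisation preference between square planar and tetrahedral, so four ligands adopt the sterically favoured tetrahedral geometry. → tetrahedral.
For [Pd(NH₃)₄]²⁺: Ligand charges: ammonia is neutral. With an overall charge of +2 the palladium centre must be in the +2 oxidation state. Pd sits in group 10, so the d-electron count is 10 − 2 = 8. A 4d d⁸ ion has a large crystal-field splitting; square planar leaves the high-energy d_{x²−y²} orbital empty and maximises CFSE. → square planar.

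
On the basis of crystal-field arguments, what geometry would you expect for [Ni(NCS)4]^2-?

Summing ligand charges against the −2 overall charge gives an oxidation state of +2 for nickel.
Nickel is a group-10 element; Ni(II) is therefore d⁸.
With 4 monodentate ligands the coordination number is 4.
Isothiocyanate is a weak-field ligand.
With weak-field ligands the CFSE gain from square planar is small, so a 3d d⁸ ion takes the sterically preferred tetrahedral geometry.

tetrahedral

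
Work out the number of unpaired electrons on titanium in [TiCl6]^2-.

0 unpaired electrons

Each chloride is −1; balancing the −2 overall charge requires Ti(IV).
Group 4 minus oxidation state 4 gives a d⁰ configuration.
In an octahedral field the d⁰ configuration is t₂g⁰e_g⁰, giving 0 unpaired electrons.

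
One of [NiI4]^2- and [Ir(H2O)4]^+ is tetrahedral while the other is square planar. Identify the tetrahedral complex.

[NiI4]^2-

For [NiI4]^2-: Summing ligand charges against the −2 overall charge gives an oxidation state of +2 for nickel. Ni sits in group 10, so the d-electron count is 10 − 2 = 8. Iodide is a weak-field ligand. With weak-field ligands the CFSE gain from square planar is small, so a 3d d⁸ ion takes the sterically preferred tetrahedral geometry. → tetrahedral.
For [Ir(H2O)4]^+: Ligand charges: water is neutral. With an overall charge of +1 the iridium centre must be in the +1 oxidation state. Group 9 minus oxidation state 1 gives a d⁸ configuration. A 5d d⁸ ion has a large crystal-field splitting; square planar leaves the high-energy d_{x²−y²} orbital empty and maximises CFSE. → square planar.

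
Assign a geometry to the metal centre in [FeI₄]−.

tetrahedral

Each iodide is −1; balancing the −1 overall charge requires Fe(III).
Iron is a group-8 element; Fe(III) is therefore d⁵.
Coordination number: 4.
Iodide is a weak-field ligand.
A high-spin d⁵ ion has zero CFSE in either geometry, so four ligands adopt the sterically favoured tetrahedral geometry.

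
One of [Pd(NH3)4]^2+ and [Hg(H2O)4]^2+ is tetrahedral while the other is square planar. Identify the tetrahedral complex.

[Hg(H2O)4]^2+

For [Pd(NH3)4]^2+: Ammonia is neutral; balancing the +2 overall charge requires Pd(II). Group 10 minus oxidation state 2 gives a d⁸ configuration. A 4d d⁸ ion has a large crystal-field splitting; square planar leaves the high-energy d_{x²−y²} orbital empty and maximises CFSE. → square planar.
For [Hg(H2O)4]^2+: Water is neutral; balancing the +2 overall charge requires Hg(II). Hg sits in group 12, so the d-electron count is 12 − 2 = 10. A d¹⁰ ion has no crystal-field stabilisation preference between square planar and tetrahedral, so four ligands adopt the sterically favoured tetrahedral geometry. → tetrahedral.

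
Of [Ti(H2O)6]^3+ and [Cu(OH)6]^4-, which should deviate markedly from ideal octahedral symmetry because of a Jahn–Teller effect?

[Cu(OH)6]^4-

[Ti(H2O)6]^3+: Summing ligand charges against the +3 overall charge gives an oxidation state of +3 for titanium. Titanium is a group-4 element; Ti(III) is therefore d¹. The d¹ configuration leaves the e_g set evenly filled (or empty) — no strong Jahn–Teller driving force.
[Cu(OH)6]^4-: Ligand charges: each hydroxide is −1. With an overall charge of −4 the copper centre must be in the +2 oxidation state. Copper is a group-11 element; Cu(II) is therefore d⁹. The t₂g⁶e_g³ configuration has an unevenly filled e_g set; the Jahn–Teller theorem predicts a tetragonal distortion (typically axial elongation) to lift the degeneracy.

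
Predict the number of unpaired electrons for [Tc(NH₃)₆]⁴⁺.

Summing ligand charges against the +4 overall charge gives an oxidation state of +4 for technetium.
Technetium is a group-7 element; Tc(IV) is therefore d³.
In an octahedral field the d³ configuration is t₂g³e_g⁰ (only one arrangement possible), giving 3 unpaired electrons.

3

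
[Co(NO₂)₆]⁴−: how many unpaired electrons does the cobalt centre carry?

1 unpaired electron

Ligand charges: each nitro (N-bound nitrite) is −1. With an overall charge of −4 the cobalt centre must be in the +2 oxidation state.
Co sits in group 9, so the d-electron count is 9 − 2 = 7.
The spin state decides the count: Nitro (N-bound nitrite) is a strong-field ligand (high in the spectrochemical series) for a first-row metal, so the complex is low-spin.
An octahedral low-spin d⁷ ion is t₂g⁶e_g¹, giving 1 unpaired electron.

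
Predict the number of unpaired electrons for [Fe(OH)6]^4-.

4 unpaired electrons

Ligand charges: each hydroxide is −1. With an overall charge of −4 the iron centre must be in the +2 oxidation state.
Fe sits in group 8, so the d-electron count is 8 − 2 = 6.
The spin state decides the count: Hydroxide is a weak-field ligand for a first-row metal, so the complex is high-spin.
An octahedral high-spin d⁶ ion is t₂g⁴e_g², giving 4 unpaired electrons.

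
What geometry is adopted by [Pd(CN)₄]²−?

Ligand charges: each cyanide is −1. With an overall charge of −2 the palladium centre must be in the +2 oxidation state.
Pd sits in group 10, so the d-electron count is 10 − 2 = 8.
Coordination number: 4.
A 4d d⁸ ion has a large crystal-field splitting; square planar leaves the high-energy d_{x²−y²} orbital empty and maximises CFSE.

square planar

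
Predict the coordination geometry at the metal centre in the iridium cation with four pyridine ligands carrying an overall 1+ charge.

Ligand charges: pyridine is neutral. With an overall charge of +1 the iridium centre must be in the +1 oxidation state.
Group 9 minus oxidation state 1 gives a d⁸ configuration.
Coordination number: 4.
A 5d d⁸ ion has a large crystal-field splitting; square planar leaves the high-energy d_{x²−y²} orbital empty and maximises CFSE.

square planar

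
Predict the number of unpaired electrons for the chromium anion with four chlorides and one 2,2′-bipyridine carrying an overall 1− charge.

Ligand charges: each chloride is −1; 2,2′-bipyridine is neutral. With an overall charge of −1 the chromium centre must be in the +3 oxidation state.
Group 6 minus oxidation state 3 gives a d³ configuration.
Counting donor atoms: 4×chloride (monodentate) → 4 donors; 1×2,2′-bipyridine (bidentate) → 2 donors. Coordination number = 6.
In an octahedral field the d³ configuration is t₂g³e_g⁰ (only one arrangement possible), giving 3 unpaired electrons.

3 unpaired electrons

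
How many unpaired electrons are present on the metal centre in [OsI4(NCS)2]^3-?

Each iodide is −1; each isothiocyanate is −1; balancing the −3 overall charge requires Os(III).
Os sits in group 8, so the d-electron count is 8 − 3 = 5.
The spin state decides the count: a 5d ion has a large Δₒ and is invariably low-spin.
An octahedral low-spin d⁵ ion is t₂g⁵e_g⁰, giving 1 unpaired electron.

1 unpaired electron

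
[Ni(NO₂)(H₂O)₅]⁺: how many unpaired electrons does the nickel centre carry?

Summing ligand charges against the +1 overall charge gives an oxidation state of +2 for nickel.
Nickel is a group-10 element; Ni(II) is therefore d⁸.
In an octahedral field the d⁸ configuration is t₂g⁶e_g² (only one arrangement possible), giving 2 unpaired electrons.

2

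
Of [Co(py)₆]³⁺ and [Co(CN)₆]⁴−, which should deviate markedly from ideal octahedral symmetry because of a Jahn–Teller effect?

[Co(py)₆]³⁺: Pyridine is neutral; balancing the +3 overall charge requires Co(III). Group 9 minus oxidation state 3 gives a d⁶ configuration. Co(III) has an exceptionally large octahedral splitting and is low-spin with essentially every ligand except fluoride. The d⁶ configuration leaves the e_g set evenly filled (or empty) — no strong Jahn–Teller driving force.
[Co(CN)₆]⁴−: Summing ligand charges against the −4 overall charge gives an oxidation state of +2 for cobalt. Cobalt is a group-9 element; Co(II) is therefore d⁷. Cyanide is a strong-field ligand (high in the spectrochemical series) for a first-row metal, so the complex is low-spin. The t₂g⁶e_g¹ (low-spin) configuration has an unevenly filled e_g set; the Jahn–Teller theorem predicts a tetragonal distortion (typically axial elongation) to lift the degeneracy.

[Co(CN)₆]⁴−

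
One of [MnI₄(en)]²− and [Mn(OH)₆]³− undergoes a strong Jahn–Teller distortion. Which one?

[MnI₄(en)]²−: Summing ligand charges against the −2 overall charge gives an oxidation state of +2 for manganese. Manganese is a group-7 element; Mn(II) is therefore d⁵. Iodide is a weak-field ligand for a first-row metal, so the complex is high-spin. The d⁵ configuration leaves the e_g set evenly filled (or empty) — no strong Jahn–Teller driving force.
[Mn(OH)₆]³−: Each hydroxide is −1; balancing the −3 overall charge requires Mn(III). Group 7 minus oxidation state 3 gives a d⁴ configuration. Hydroxide is a weak-field ligand for a first-row metal, so the complex is high-spin. The t₂g³e_g¹ (high-spin) configuration has an unevenly filled e_g set; the Jahn–Teller theorem predicts a tetragonal distortion (typically axial elongation) to lift the degeneracy.

[Mn(OH)₆]³−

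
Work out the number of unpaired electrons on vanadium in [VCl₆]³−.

Each chloride is −1; balancing the −3 overall charge requires V(III).
Group 5 minus oxidation state 3 gives a d² configuration.
In an octahedral field the d² configuration is t₂g²e_g⁰ (only one arrangement possible), giving 2 unpaired electrons.

2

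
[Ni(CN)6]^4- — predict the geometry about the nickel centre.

Ligand charges: each cyanide is −1. With an overall charge of −4 the nickel centre must be in the +2 oxidation state.
Ni sits in group 10, so the d-electron count is 10 − 2 = 8.
With 6 monodentate ligands the coordination number is 6.
Six donors around a single metal centre give an octahedral coordination sphere.

octahedral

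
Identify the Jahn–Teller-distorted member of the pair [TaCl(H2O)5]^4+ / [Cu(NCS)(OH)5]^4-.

[TaCl(H2O)5]^4+: Each chloride is −1; water is neutral; balancing the +4 overall charge requires Ta(V). Ta sits in group 5, so the d-electron count is 5 − 5 = 0. The d⁰ configuration leaves the e_g set evenly filled (or empty) — no strong Jahn–Teller driving force.
[Cu(NCS)(OH)5]^4-: Each isothiocyanate is −1; each hydroxide is −1; balancing the −4 overall charge requires Cu(II). Copper is a group-11 element; Cu(II) is therefore d⁹. The t₂g⁶e_g³ configuration has an unevenly filled e_g set; the Jahn–Teller theorem predicts a tetragonal distortion (typically axial elongation) to lift the degeneracy.

[Cu(NCS)(OH)5]^4-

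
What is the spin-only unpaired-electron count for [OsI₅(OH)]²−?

2

Summing ligand charges against the −2 overall charge gives an oxidation state of +4 for osmium.
Osmium is a group-8 element; Os(IV) is therefore d⁴.
The spin state decides the count: a 5d ion has a large Δₒ and is invariably low-spin.
An octahedral low-spin d⁴ ion is t₂g⁴e_g⁰, giving 2 unpaired electrons.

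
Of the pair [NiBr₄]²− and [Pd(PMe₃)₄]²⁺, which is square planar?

[Pd(PMe₃)₄]²⁺

For [NiBr₄]²−: Each bromide is −1; balancing the −2 overall charge requires Ni(II). Ni sits in group 10, so the d-electron count is 10 − 2 = 8. Bromide is a weak-field ligand. With weak-field ligands the CFSE gain from square planar is small, so a 3d d⁸ ion takes the sterically preferred tetrahedral geometry. → tetrahedral.
For [Pd(PMe₃)₄]²⁺: Trimethylphosphine is neutral; balancing the +2 overall charge requires Pd(II). Group 10 minus oxidation state 2 gives a d⁸ configuration. A 4d d⁸ ion has a large crystal-field splitting; square planar leaves the high-energy d_{x²−y²} orbital empty and maximises CFSE. → square planar.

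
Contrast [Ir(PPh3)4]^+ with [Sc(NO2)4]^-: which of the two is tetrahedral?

For [Ir(PPh3)4]^+: Triphenylphosphine is neutral; balancing the +1 overall charge requires Ir(I). Iridium is a group-9 element; Ir(I) is therefore d⁸. A 5d d⁸ ion has a large crystal-field splitting; square planar leaves the high-energy d_{x²−y²} orbital empty and maximises CFSE. → square planar.
For [Sc(NO2)4]^-: Ligand charges: each nitro (N-bound nitrite) is −1. With an overall charge of −1 the scandium centre must be in the +3 oxidation state. Scandium is a group-3 element; Sc(III) is therefore d⁰. A d⁰ ion has no crystal-field stabilisation preference between square planar and tetrahedral, so four ligands adopt the sterically favoured tetrahedral geometry. → tetrahedral.

[Sc(NO2)4]^-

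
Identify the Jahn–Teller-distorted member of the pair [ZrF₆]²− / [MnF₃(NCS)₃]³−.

[ZrF₆]²−: Summing ligand charges against the −2 overall charge gives an oxidation state of +4 for zirconium. Zr sits in group 4, so the d-electron count is 4 − 4 = 0. The d⁰ configuration leaves the e_g set evenly filled (or empty) — no strong Jahn–Teller driving force.
[MnF₃(NCS)₃]³−: Each fluoride is −1; each isothiocyanate is −1; balancing the −3 overall charge requires Mn(III). Manganese is a group-7 element; Mn(III) is therefore d⁴. Fluoride and isothiocyanate are weak-field ligands for a first-row metal, so the complex is high-spin. The t₂g³e_g¹ (high-spin) configuration has an unevenly filled e_g set; the Jahn–Teller theorem predicts a tetragonal distortion (typically axial elongation) to lift the degeneracy.

[MnF₃(NCS)₃]³−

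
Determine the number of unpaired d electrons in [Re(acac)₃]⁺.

Each acetylacetonate is −1; balancing the +1 overall charge requires Re(IV).
Group 7 minus oxidation state 4 gives a d³ configuration.
Counting donor atoms: 3×acetylacetonate (bidentate) → 6 donors. Coordination number = 6.
In an octahedral field the d³ configuration is t₂g³e_g⁰ (only one arrangement possible), giving 3 unpaired electrons.

3 unpaired electrons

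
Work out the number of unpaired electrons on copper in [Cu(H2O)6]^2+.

1

Summing ligand charges against the +2 overall charge gives an oxidation state of +2 for copper.
Group 11 minus oxidation state 2 gives a d⁹ configuration.
In an octahedral field the d⁹ configuration is t₂g⁶e_g³ (only one arrangement possible), giving 1 unpaired electron.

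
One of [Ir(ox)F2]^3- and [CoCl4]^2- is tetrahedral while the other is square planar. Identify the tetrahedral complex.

[CoCl4]^2-

For [Ir(ox)F2]^3-: Summing ligand charges against the −3 overall charge gives an oxidation state of +1 for iridium. Ir sits in group 9, so the d-electron count is 9 − 1 = 8. A 5d d⁸ ion has a large crystal-field splitting; square planar leaves the high-energy d_{x²−y²} orbital empty and maximises CFSE. → square planar.
For [CoCl4]^2-: Summing ligand charges against the −2 overall charge gives an oxidation state of +2 for cobalt. Cobalt is a group-9 element; Co(II) is therefore d⁷. For a high-spin 3d d⁷ ion with weak-field ligands the small Δₜ gives little square-planar CFSE advantage, so four ligands adopt the sterically favoured tetrahedral geometry. → tetrahedral.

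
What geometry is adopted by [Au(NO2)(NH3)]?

Ligand charges: each nitro (N-bound nitrite) is −1; ammonia is neutral. With an overall charge of 0 the gold centre must be in the +1 oxidation state.
Group 11 minus oxidation state 1 gives a d¹⁰ configuration.
Coordination number: 2.
A d¹⁰ ion with only two ligands adopts a linear arrangement (sp hybridisation; no CFSE preference).

linear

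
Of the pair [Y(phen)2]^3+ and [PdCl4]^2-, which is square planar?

[PdCl4]^2-

For [Y(phen)2]^3+: Summing ligand charges against the +3 overall charge gives an oxidation state of +3 for yttrium. Group 3 minus oxidation state 3 gives a d⁰ configuration. A d⁰ ion has no crystal-field stabilisation preference between square planar and tetrahedral, so four ligands adopt the sterically favoured tetrahedral geometry. → tetrahedral.
For [PdCl4]^2-: Summing ligand charges against the −2 overall charge gives an oxidation state of +2 for palladium. Group 10 minus oxidation state 2 gives a d⁸ configuration. A 4d d⁸ ion has a large crystal-field splitting; square planar leaves the high-energy d_{x²−y²} orbital empty and maximises CFSE. → square planar.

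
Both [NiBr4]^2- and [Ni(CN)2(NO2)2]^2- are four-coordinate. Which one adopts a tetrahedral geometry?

[NiBr4]^2-

For [NiBr4]^2-: Summing ligand charges against the −2 overall charge gives an oxidation state of +2 for nickel. Nickel is a group-10 element; Ni(II) is therefore d⁸. Bromide is a weak-field ligand. With weak-field ligands the CFSE gain from square planar is small, so a 3d d⁸ ion takes the sterically preferred tetrahedral geometry. → tetrahedral.
For [Ni(CN)2(NO2)2]^2-: Ligand charges: each cyanide is −1; each nitro (N-bound nitrite) is −1. With an overall charge of −2 the nickel centre must be in the +2 oxidation state. Ni sits in group 10, so the d-electron count is 10 − 2 = 8. Cyanide and nitro (N-bound nitrite) are strong-field ligands (high in the spectrochemical series). A 3d d⁸ ion with strong-field ligands gains enough CFSE to favour square planar over tetrahedral. → square planar.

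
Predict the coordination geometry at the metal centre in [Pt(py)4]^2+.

Pyridine is neutral; balancing the +2 overall charge requires Pt(II).
Pt sits in group 10, so the d-electron count is 10 − 2 = 8.
With 4 monodentate ligands the coordination number is 4.
A 5d d⁸ ion has a large crystal-field splitting; square planar leaves the high-energy d_{x²−y²} orbital empty and maximises CFSE.

square planar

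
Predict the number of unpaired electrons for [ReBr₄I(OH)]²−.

3

Each bromide is −1; each iodide is −1; each hydroxide is −1; balancing the −2 overall charge requires Re(IV).
Re sits in group 7, so the d-electron count is 7 − 4 = 3.
In an octahedral field the d³ configuration is t₂g³e_g⁰ (only one arrangement possible), giving 3 unpaired electrons.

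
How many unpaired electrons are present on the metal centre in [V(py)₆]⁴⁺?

Summing ligand charges against the +4 overall charge gives an oxidation state of +4 for vanadium.
Vanadium is a group-5 element; V(IV) is therefore d¹.
In an octahedral field the d¹ configuration is t₂g¹e_g⁰ (only one arrangement possible), giving 1 unpaired electron.

1 unpaired electron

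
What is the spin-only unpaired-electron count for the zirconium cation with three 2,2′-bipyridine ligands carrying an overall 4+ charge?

0

Summing ligand charges against the +4 overall charge gives an oxidation state of +4 for zirconium.
Zr sits in group 4, so the d-electron count is 4 − 4 = 0.
Counting donor atoms: 3×2,2′-bipyridine (bidentate) → 6 donors. Coordination number = 6.
In an octahedral field the d⁰ configuration is t₂g⁰e_g⁰, giving 0 unpaired electrons.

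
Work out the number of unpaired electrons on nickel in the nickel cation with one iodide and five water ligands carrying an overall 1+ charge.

Ligand charges: each iodide is −1; water is neutral. With an overall charge of +1 the nickel centre must be in the +2 oxidation state.
Ni sits in group 10, so the d-electron count is 10 − 2 = 8.
In an octahedral field the d⁸ configuration is t₂g⁶e_g² (only one arrangement possible), giving 2 unpaired electrons.

2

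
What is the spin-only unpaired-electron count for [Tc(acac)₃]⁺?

Ligand charges: each acetylacetonate is −1. With an overall charge of +1 the technetium centre must be in the +4 oxidation state.
Technetium is a group-7 element; Tc(IV) is therefore d³.
Counting donor atoms: 3×acetylacetonate (bidentate) → 6 donors. Coordination number = 6.
In an octahedral field the d³ configuration is t₂g³e_g⁰ (only one arrangement possible), giving 3 unpaired electrons.

3 unpaired electrons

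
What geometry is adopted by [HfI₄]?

Each iodide is −1; balancing the 0 overall charge requires Hf(IV).
Group 4 minus oxidation state 4 gives a d⁰ configuration.
With 4 monodentate ligands the coordination number is 4.
A d⁰ ion has no crystal-field stabilisation preference between square planar and tetrahedral, so four ligands adopt the sterically favoured tetrahedral geometry.

tetrahedral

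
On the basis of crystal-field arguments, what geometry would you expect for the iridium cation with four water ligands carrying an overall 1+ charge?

square planar

Water is neutral; balancing the +1 overall charge requires Ir(I).
Iridium is a group-9 element; Ir(I) is therefore d⁸.
With 4 monodentate ligands the coordination number is 4.
A 5d d⁸ ion has a large crystal-field splitting; square planar leaves the high-energy d_{x²−y²} orbital empty and maximises CFSE.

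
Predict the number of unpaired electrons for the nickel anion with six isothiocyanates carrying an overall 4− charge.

2

Ligand charges: each isothiocyanate is −1. With an overall charge of −4 the nickel centre must be in the +2 oxidation state.
Nickel is a group-10 element; Ni(II) is therefore d⁸.
In an octahedral field the d⁸ configuration is t₂g⁶e_g² (only one arrangement possible), giving 2 unpaired electrons.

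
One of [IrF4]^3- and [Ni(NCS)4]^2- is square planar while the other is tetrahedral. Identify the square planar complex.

[IrF4]^3-

For [IrF4]^3-: Each fluoride is −1; balancing the −3 overall charge requires Ir(I). Ir sits in group 9, so the d-electron count is 9 − 1 = 8. A 5d d⁸ ion has a large crystal-field splitting; square planar leaves the high-energy d_{x²−y²} orbital empty and maximises CFSE. → square planar.
For [Ni(NCS)4]^2-: Each isothiocyanate is −1; balancing the −2 overall charge requires Ni(II). Group 10 minus oxidation state 2 gives a d⁸ configuration. Isothiocyanate is a weak-field ligand. With weak-field ligands the CFSE gain from square planar is small, so a 3d d⁸ ion takes the sterically preferred tetrahedral geometry. → tetrahedral.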